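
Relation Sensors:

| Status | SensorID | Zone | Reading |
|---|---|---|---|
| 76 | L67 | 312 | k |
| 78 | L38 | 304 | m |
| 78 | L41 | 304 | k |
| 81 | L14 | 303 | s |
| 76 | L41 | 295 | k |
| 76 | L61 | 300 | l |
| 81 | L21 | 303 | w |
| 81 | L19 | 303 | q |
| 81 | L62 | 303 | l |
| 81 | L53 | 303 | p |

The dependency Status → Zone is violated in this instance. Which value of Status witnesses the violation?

Status=76: 3 rows → Zone takes values {312, 295, 300} — violation
Status=78: 2 rows → Zone = 304, 304 ✓
Status=81: 5 rows → Zone = 303, 303, 303, 303, 303 ✓
The only Status value with inconsistent Zone is Status=76.

76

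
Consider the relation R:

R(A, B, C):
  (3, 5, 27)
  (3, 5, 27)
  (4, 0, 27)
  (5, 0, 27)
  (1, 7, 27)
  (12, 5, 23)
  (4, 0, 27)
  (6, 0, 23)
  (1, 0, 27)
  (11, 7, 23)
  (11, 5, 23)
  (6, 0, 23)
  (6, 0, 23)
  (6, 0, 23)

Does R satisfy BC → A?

No

(B=5, C=27): 2 rows → A = 3, 3 ✓
(B=0, C=27): 4 rows → A takes values {4, 5, 1} — violation
(B=7, C=27): 1 row → A = 1 ✓
(B=5, C=23): 2 rows → A takes values {12, 11} — violation
(B=0, C=23): 4 rows → A = 6, 6, 6, 6 ✓
(B=7, C=23): 1 row → A = 11 ✓
Two rows agree on BC but differ on A, so BC → A does not hold.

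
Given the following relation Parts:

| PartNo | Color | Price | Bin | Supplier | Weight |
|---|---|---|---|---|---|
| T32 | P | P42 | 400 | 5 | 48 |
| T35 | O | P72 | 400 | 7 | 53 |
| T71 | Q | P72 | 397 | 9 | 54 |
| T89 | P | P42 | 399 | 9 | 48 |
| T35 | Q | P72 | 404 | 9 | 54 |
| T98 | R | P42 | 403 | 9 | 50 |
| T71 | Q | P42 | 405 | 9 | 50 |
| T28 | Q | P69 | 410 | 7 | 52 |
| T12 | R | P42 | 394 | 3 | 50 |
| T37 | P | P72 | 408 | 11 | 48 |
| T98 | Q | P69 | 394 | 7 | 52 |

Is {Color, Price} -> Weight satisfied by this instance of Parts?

(Color=P, Price=P42): 2 rows → Weight = 48, 48 ✓
(Color=O, Price=P72): 1 row → Weight = 53 ✓
(Color=Q, Price=P72): 2 rows → Weight = 54, 54 ✓
(Color=R, Price=P42): 2 rows → Weight = 50, 50 ✓
(Color=Q, Price=P42): 1 row → Weight = 50 ✓
(Color=Q, Price=P69): 2 rows → Weight = 52, 52 ✓
(Color=P, Price=P72): 1 row → Weight = 48 ✓
Every {Color, Price} value is associated with a single Weight value, so {Color, Price} -> Weight holds.

Yes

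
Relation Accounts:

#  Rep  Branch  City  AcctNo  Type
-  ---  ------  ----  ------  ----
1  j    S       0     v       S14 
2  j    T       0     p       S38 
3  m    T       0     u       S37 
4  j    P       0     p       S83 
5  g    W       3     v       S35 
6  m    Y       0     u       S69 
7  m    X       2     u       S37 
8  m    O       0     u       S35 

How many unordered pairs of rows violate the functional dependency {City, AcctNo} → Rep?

0

(City=0, AcctNo=p): all 2 rows agree on Rep — 0 pairs.
(City=0, AcctNo=u): all 3 rows agree on Rep — 0 pairs.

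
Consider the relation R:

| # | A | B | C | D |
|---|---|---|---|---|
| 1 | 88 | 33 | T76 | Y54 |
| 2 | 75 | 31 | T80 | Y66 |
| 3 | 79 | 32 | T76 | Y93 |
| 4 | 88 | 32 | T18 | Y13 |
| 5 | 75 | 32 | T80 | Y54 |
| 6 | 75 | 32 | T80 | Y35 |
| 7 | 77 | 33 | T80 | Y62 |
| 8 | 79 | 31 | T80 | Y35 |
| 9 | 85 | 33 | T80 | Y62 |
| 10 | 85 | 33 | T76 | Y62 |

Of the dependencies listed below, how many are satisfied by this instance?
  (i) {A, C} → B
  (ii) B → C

(i) {A, C} → B: (A=75, C=T80): rows 2, 5, 6 → B takes values {31, 32} — violation — fails.
(ii) B → C: B=33: rows 1, 7, 9, 10 → C takes values {T76, T80} — violation; B=32: rows 3, 4, 5, 6 → C takes values {T76, T18, T80} — violation — fails.
None of the 2 dependencies hold.

0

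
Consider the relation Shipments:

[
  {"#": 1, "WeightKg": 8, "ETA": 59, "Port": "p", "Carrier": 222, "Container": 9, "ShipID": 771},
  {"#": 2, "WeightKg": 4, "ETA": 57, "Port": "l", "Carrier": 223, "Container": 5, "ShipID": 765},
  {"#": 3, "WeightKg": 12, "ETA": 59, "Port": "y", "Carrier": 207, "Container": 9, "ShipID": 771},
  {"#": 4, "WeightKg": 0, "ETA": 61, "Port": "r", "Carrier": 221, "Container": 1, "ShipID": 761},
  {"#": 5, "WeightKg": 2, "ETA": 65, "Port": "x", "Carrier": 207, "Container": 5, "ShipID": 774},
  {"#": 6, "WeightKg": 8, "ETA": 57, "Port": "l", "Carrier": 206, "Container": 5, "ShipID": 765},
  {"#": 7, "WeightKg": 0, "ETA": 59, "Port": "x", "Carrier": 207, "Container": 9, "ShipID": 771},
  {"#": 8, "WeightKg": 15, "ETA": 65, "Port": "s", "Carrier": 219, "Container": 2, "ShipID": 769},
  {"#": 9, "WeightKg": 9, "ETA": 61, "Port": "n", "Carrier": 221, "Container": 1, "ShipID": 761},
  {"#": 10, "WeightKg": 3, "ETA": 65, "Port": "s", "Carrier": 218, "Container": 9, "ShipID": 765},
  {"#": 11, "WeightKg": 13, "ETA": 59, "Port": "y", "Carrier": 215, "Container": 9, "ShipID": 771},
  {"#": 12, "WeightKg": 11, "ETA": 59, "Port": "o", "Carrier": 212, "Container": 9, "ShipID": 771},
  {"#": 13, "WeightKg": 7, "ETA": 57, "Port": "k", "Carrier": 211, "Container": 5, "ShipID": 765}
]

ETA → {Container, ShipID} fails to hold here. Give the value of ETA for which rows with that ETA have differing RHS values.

65

ETA=59: rows 1, 3, 7, 11, 12 → {Container,ShipID} = (9, 771), (9, 771), (9, 771), (9, 771), (9, 771) ✓
ETA=57: rows 2, 6, 13 → {Container,ShipID} = (5, 765), (5, 765), (5, 765) ✓
ETA=61: rows 4, 9 → {Container,ShipID} = (1, 761), (1, 761) ✓
ETA=65: rows 5, 8, 10 → {Container,ShipID} takes values {(5, 774), (2, 769), (9, 765)} — violation
The only ETA value with inconsistent RHS is ETA=65.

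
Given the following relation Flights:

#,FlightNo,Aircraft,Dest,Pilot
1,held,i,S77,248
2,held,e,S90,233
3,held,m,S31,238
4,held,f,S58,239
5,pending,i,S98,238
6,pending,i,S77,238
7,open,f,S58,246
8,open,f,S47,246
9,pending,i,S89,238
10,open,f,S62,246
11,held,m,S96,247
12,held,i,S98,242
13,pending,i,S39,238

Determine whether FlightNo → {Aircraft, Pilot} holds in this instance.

No

FlightNo=held: rows 1, 2, 3, 4, 11, 12 → {Aircraft,Pilot} takes values {(i, 248), (e, 233), (m, 238), (f, 239), (m, 247), (i, 242)} — violation
FlightNo=pending: rows 5, 6, 9, 13 → {Aircraft,Pilot} = (i, 238), (i, 238), (i, 238), (i, 238) ✓
FlightNo=open: rows 7, 8, 10 → {Aircraft,Pilot} = (f, 246), (f, 246), (f, 246) ✓
Two rows agree on FlightNo but differ on {Aircraft, Pilot}, so FlightNo → {Aircraft, Pilot} does not hold.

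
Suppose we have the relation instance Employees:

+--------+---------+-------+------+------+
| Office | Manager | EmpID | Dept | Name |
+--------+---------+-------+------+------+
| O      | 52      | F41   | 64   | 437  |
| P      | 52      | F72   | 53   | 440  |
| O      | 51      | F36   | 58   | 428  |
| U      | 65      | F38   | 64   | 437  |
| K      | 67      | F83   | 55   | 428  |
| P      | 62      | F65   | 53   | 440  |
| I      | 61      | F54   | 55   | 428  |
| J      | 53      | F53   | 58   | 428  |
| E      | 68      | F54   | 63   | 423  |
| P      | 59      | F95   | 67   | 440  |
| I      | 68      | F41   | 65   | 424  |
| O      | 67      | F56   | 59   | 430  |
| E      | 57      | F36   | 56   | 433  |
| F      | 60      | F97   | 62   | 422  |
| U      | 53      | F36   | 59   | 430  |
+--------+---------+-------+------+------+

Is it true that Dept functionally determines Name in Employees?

Dept=64: 2 rows → Name = 437, 437 ✓
Dept=53: 2 rows → Name = 440, 440 ✓
Dept=58: 2 rows → Name = 428, 428 ✓
Dept=55: 2 rows → Name = 428, 428 ✓
Dept=63: 1 row → Name = 423 ✓
Dept=67: 1 row → Name = 440 ✓
Dept=65: 1 row → Name = 424 ✓
Dept=59: 2 rows → Name = 430, 430 ✓
Dept=56: 1 row → Name = 433 ✓
Dept=62: 1 row → Name = 422 ✓
Every Dept value is associated with a single Name value, so Dept -> Name holds.

Yes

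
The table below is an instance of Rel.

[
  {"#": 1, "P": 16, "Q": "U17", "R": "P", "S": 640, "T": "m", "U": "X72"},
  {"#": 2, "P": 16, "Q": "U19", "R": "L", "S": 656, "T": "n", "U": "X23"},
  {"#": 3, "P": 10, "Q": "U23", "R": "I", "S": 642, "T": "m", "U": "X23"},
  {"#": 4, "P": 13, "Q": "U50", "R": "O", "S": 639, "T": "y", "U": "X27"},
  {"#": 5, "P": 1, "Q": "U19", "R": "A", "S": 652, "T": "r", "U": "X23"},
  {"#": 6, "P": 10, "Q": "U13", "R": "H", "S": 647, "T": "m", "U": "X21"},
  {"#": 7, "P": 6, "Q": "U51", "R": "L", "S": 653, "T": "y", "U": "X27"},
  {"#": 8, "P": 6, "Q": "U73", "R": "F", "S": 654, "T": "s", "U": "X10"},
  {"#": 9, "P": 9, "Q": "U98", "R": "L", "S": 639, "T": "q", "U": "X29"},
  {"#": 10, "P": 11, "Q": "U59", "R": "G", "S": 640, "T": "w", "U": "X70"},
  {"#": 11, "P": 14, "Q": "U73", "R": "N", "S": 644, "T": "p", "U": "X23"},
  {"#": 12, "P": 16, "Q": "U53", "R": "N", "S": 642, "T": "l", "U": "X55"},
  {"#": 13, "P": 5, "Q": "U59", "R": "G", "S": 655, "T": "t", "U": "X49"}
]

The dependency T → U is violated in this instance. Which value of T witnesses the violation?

m

T=m: rows 1, 3, 6 → U takes values {X72, X23, X21} — violation
T=n: row 2 → U = X23 ✓
T=y: rows 4, 7 → U = X27, X27 ✓
T=r: row 5 → U = X23 ✓
T=s: row 8 → U = X10 ✓
T=q: row 9 → U = X29 ✓
T=w: row 10 → U = X70 ✓
T=p: row 11 → U = X23 ✓
T=l: row 12 → U = X55 ✓
T=t: row 13 → U = X49 ✓
The only T value with inconsistent U is T=m.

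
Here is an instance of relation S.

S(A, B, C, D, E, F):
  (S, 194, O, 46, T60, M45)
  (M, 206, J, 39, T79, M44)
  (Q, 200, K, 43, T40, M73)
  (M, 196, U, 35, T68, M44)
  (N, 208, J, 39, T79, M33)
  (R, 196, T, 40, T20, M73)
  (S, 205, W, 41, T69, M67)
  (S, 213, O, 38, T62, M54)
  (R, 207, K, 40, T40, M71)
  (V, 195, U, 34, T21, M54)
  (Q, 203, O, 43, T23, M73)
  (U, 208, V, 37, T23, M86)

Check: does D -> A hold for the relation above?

No

D=46: 1 row → A = S ✓
D=39: 2 rows → A takes values {M, N} — violation
D=43: 2 rows → A = Q, Q ✓
D=35: 1 row → A = M ✓
D=40: 2 rows → A = R, R ✓
D=41: 1 row → A = S ✓
D=38: 1 row → A = S ✓
D=34: 1 row → A = V ✓
D=37: 1 row → A = U ✓
Two rows agree on D but differ on A, so D -> A does not hold.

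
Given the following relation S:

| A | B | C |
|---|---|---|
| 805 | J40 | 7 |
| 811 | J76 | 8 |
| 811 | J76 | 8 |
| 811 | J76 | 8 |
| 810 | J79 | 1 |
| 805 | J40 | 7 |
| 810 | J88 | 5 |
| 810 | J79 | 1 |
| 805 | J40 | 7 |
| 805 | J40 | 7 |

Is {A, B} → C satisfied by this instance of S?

Yes

(A=805, B=J40): 4 rows → C = 7, 7, 7, 7 ✓
(A=811, B=J76): 3 rows → C = 8, 8, 8 ✓
(A=810, B=J79): 2 rows → C = 1, 1 ✓
(A=810, B=J88): 1 row → C = 5 ✓
Every {A, B} value is associated with a single C value, so {A, B} → C holds.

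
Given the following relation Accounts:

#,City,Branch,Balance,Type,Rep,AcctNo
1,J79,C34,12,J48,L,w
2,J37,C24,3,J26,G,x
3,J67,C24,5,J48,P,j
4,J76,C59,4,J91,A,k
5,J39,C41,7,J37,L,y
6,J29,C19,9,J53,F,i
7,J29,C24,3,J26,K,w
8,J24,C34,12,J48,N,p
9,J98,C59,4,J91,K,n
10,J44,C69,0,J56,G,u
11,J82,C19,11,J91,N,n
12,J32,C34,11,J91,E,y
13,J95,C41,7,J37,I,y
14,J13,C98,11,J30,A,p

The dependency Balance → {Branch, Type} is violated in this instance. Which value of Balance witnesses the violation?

Balance=12: rows 1, 8 → {Branch,Type} = (C34, J48), (C34, J48) ✓
Balance=3: rows 2, 7 → {Branch,Type} = (C24, J26), (C24, J26) ✓
Balance=5: row 3 → {Branch,Type} = (C24, J48) ✓
Balance=4: rows 4, 9 → {Branch,Type} = (C59, J91), (C59, J91) ✓
Balance=7: rows 5, 13 → {Branch,Type} = (C41, J37), (C41, J37) ✓
Balance=9: row 6 → {Branch,Type} = (C19, J53) ✓
Balance=0: row 10 → {Branch,Type} = (C69, J56) ✓
Balance=11: rows 11, 12, 14 → {Branch,Type} takes values {(C19, J91), (C34, J91), (C98, J30)} — violation
The only Balance value with inconsistent RHS is Balance=11.

11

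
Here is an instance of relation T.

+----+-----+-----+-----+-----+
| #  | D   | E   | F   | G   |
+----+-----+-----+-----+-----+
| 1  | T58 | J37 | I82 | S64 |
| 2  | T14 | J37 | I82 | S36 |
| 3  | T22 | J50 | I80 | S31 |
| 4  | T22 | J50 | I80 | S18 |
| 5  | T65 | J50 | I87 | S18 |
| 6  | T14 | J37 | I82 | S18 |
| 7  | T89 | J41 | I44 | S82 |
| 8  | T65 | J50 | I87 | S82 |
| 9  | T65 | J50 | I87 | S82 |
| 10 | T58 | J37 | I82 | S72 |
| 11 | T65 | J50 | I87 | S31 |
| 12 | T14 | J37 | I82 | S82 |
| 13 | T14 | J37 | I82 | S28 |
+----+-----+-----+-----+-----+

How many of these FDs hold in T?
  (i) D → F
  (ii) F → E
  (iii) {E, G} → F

2

(i) D → F: every LHS value maps to a single RHS value — holds.
(ii) F → E: every LHS value maps to a single RHS value — holds.
(iii) {E, G} → F: (E=J50, G=S31): rows 3, 11 → F takes values {I80, I87} — violation; (E=J50, G=S18): rows 4, 5 → F takes values {I80, I87} — violation — fails.
2 of the 3 dependencies hold.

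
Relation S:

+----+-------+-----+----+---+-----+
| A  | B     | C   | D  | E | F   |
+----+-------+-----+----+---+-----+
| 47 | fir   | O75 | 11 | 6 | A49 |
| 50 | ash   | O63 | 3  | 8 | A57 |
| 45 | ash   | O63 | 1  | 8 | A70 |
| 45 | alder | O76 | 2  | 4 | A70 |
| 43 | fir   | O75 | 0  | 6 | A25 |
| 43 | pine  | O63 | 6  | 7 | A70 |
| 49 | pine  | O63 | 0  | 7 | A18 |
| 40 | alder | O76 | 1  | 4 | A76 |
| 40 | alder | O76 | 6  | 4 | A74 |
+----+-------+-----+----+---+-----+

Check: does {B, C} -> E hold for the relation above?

(B=fir, C=O75): 2 rows → E = 6, 6 ✓
(B=ash, C=O63): 2 rows → E = 8, 8 ✓
(B=alder, C=O76): 3 rows → E = 4, 4, 4 ✓
(B=pine, C=O63): 2 rows → E = 7, 7 ✓
Every {B, C} value is associated with a single E value, so {B, C} -> E holds.

Yes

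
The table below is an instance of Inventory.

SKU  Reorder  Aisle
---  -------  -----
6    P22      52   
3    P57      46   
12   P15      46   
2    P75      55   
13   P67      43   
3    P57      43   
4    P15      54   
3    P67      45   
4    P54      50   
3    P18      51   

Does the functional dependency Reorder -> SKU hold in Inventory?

Reorder=P22: 1 row → SKU = 6 ✓
Reorder=P57: 2 rows → SKU = 3, 3 ✓
Reorder=P15: 2 rows → SKU takes values {12, 4} — violation
Reorder=P75: 1 row → SKU = 2 ✓
Reorder=P67: 2 rows → SKU takes values {13, 3} — violation
Reorder=P54: 1 row → SKU = 4 ✓
Reorder=P18: 1 row → SKU = 3 ✓
Two rows agree on Reorder but differ on SKU, so Reorder -> SKU does not hold.

No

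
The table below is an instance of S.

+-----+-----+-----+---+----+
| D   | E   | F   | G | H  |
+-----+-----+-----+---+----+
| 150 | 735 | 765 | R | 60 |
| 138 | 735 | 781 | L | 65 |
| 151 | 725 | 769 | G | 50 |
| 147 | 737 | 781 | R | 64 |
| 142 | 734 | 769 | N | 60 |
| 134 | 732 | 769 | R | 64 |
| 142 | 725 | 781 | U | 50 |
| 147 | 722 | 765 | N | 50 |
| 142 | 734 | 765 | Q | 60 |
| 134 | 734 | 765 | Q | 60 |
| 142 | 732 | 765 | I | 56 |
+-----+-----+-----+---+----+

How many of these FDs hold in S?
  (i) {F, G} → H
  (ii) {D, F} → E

(i) {F, G} → H: every LHS value maps to a single RHS value — holds.
(ii) {D, F} → E: (D=142, F=765): 2 rows → E takes values {734, 732} — violation — fails.
1 of the 2 dependencies holds.

1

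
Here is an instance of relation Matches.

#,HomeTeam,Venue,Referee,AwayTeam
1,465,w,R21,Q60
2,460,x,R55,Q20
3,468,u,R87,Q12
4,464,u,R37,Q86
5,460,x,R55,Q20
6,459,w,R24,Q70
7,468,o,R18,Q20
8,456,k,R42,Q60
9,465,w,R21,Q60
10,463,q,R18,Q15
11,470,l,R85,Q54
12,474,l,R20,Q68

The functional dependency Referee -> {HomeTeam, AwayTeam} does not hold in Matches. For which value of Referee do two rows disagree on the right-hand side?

Referee=R21: rows 1, 9 → {HomeTeam,AwayTeam} = (465, Q60), (465, Q60) ✓
Referee=R55: rows 2, 5 → {HomeTeam,AwayTeam} = (460, Q20), (460, Q20) ✓
Referee=R87: row 3 → {HomeTeam,AwayTeam} = (468, Q12) ✓
Referee=R37: row 4 → {HomeTeam,AwayTeam} = (464, Q86) ✓
Referee=R24: row 6 → {HomeTeam,AwayTeam} = (459, Q70) ✓
Referee=R18: rows 7, 10 → {HomeTeam,AwayTeam} takes values {(468, Q20), (463, Q15)} — violation
Referee=R42: row 8 → {HomeTeam,AwayTeam} = (456, Q60) ✓
Referee=R85: row 11 → {HomeTeam,AwayTeam} = (470, Q54) ✓
Referee=R20: row 12 → {HomeTeam,AwayTeam} = (474, Q68) ✓
The only Referee value with inconsistent RHS is Referee=R18.

R18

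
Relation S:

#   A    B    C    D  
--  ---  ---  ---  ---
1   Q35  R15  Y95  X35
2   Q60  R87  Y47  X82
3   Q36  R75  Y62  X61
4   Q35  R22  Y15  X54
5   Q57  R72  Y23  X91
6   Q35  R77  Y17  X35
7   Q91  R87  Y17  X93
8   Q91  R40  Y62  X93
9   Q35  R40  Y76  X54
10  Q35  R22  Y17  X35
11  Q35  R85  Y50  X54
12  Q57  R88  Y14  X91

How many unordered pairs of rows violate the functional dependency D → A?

D=X35: all 3 rows agree on A — 0 pairs.
D=X54: all 3 rows agree on A — 0 pairs.
D=X91: all 2 rows agree on A — 0 pairs.
D=X93: all 2 rows agree on A — 0 pairs.

0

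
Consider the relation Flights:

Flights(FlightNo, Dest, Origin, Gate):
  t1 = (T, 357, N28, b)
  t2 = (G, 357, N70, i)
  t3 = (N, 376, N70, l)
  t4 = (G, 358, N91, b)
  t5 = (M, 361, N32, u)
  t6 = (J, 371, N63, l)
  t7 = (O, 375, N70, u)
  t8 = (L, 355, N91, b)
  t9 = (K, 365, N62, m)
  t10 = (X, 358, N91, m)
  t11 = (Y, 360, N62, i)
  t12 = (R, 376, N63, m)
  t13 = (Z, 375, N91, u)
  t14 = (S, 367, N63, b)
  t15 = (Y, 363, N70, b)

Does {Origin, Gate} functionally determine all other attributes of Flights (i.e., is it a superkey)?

No

Rows 4 and 8 have the same {Origin, Gate} value (Origin=N91, Gate=b) but are distinct tuples, so {Origin, Gate} does not determine every attribute — not a superkey.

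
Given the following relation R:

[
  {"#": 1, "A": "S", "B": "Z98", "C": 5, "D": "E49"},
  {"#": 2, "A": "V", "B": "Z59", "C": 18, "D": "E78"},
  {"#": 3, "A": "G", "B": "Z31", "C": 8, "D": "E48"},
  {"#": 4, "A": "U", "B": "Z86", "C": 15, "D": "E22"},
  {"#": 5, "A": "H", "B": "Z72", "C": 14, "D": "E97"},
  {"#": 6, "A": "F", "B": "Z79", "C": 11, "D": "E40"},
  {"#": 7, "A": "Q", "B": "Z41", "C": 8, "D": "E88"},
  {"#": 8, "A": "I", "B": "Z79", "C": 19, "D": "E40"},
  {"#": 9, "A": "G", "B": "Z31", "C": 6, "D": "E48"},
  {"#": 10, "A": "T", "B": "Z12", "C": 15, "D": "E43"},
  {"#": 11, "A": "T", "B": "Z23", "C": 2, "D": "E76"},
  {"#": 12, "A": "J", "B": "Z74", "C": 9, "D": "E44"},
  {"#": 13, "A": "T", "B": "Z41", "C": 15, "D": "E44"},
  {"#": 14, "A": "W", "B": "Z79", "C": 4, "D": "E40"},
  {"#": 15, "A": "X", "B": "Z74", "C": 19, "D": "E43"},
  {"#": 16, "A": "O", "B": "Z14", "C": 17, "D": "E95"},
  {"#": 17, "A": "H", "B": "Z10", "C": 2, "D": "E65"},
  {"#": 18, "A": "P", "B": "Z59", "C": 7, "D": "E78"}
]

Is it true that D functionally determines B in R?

No

D=E49: row 1 → B = Z98 ✓
D=E78: rows 2, 18 → B = Z59, Z59 ✓
D=E48: rows 3, 9 → B = Z31, Z31 ✓
D=E22: row 4 → B = Z86 ✓
D=E97: row 5 → B = Z72 ✓
D=E40: rows 6, 8, 14 → B = Z79, Z79, Z79 ✓
D=E88: row 7 → B = Z41 ✓
D=E43: rows 10, 15 → B takes values {Z12, Z74} — violation
D=E76: row 11 → B = Z23 ✓
D=E44: rows 12, 13 → B takes values {Z74, Z41} — violation
D=E95: row 16 → B = Z14 ✓
D=E65: row 17 → B = Z10 ✓
Two rows agree on D but differ on B, so D → B does not hold.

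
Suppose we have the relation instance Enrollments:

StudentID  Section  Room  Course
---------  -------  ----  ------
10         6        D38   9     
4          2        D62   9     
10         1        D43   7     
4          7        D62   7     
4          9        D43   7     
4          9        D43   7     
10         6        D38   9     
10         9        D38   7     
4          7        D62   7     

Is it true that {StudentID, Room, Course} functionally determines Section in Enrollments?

Yes

(StudentID=10, Room=D38, Course=9): 2 rows → Section = 6, 6 ✓
(StudentID=4, Room=D62, Course=9): 1 row → Section = 2 ✓
(StudentID=10, Room=D43, Course=7): 1 row → Section = 1 ✓
(StudentID=4, Room=D62, Course=7): 2 rows → Section = 7, 7 ✓
(StudentID=4, Room=D43, Course=7): 2 rows → Section = 9, 9 ✓
(StudentID=10, Room=D38, Course=7): 1 row → Section = 9 ✓
Every {StudentID, Room, Course} value is associated with a single Section value, so {StudentID, Room, Course} → Section holds.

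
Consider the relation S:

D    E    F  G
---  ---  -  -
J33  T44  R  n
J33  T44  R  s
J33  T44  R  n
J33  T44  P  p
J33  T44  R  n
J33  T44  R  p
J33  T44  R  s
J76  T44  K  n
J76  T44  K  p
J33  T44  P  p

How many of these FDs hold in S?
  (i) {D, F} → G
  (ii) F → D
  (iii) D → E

2

(i) {D, F} → G: (D=J33, F=R): 6 rows → G takes values {n, s, p} — violation; (D=J76, F=K): 2 rows → G takes values {n, p} — violation — fails.
(ii) F → D: every LHS value maps to a single RHS value — holds.
(iii) D → E: every LHS value maps to a single RHS value — holds.
2 of the 3 dependencies hold.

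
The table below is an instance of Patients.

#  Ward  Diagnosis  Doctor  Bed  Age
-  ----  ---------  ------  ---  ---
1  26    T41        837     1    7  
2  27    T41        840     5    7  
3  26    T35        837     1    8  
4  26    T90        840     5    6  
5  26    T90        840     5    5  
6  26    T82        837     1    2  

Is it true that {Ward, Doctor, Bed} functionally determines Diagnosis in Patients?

(Ward=26, Doctor=837, Bed=1): rows 1, 3, 6 → Diagnosis takes values {T41, T35, T82} — violation
(Ward=27, Doctor=840, Bed=5): row 2 → Diagnosis = T41 ✓
(Ward=26, Doctor=840, Bed=5): rows 4, 5 → Diagnosis = T90, T90 ✓
Two rows agree on {Ward, Doctor, Bed} but differ on Diagnosis, so {Ward, Doctor, Bed} → Diagnosis does not hold.

No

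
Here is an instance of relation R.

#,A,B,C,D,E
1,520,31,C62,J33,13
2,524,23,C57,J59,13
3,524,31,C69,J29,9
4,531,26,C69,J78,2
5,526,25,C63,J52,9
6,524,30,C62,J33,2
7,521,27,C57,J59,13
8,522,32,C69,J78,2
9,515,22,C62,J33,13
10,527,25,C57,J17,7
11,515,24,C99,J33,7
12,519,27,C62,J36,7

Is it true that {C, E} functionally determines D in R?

(C=C62, E=13): rows 1, 9 → D = J33, J33 ✓
(C=C57, E=13): rows 2, 7 → D = J59, J59 ✓
(C=C69, E=9): row 3 → D = J29 ✓
(C=C69, E=2): rows 4, 8 → D = J78, J78 ✓
(C=C63, E=9): row 5 → D = J52 ✓
(C=C62, E=2): row 6 → D = J33 ✓
(C=C57, E=7): row 10 → D = J17 ✓
(C=C99, E=7): row 11 → D = J33 ✓
(C=C62, E=7): row 12 → D = J36 ✓
Every {C, E} value is associated with a single D value, so {C, E} → D holds.

Yes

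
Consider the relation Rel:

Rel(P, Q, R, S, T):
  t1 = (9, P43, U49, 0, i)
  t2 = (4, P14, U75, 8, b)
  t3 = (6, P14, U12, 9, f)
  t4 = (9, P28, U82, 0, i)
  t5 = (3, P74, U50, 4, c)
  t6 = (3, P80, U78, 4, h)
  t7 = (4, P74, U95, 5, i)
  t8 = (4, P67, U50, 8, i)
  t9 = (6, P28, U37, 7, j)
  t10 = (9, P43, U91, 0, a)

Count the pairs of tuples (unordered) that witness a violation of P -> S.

P=9: all 3 rows agree on S — 0 pairs.
P=4: violating pairs (2,7), (7,8) — 2 pairs.
P=6: violating pairs (3,9) — 1 pair.
P=3: all 2 rows agree on S — 0 pairs.

3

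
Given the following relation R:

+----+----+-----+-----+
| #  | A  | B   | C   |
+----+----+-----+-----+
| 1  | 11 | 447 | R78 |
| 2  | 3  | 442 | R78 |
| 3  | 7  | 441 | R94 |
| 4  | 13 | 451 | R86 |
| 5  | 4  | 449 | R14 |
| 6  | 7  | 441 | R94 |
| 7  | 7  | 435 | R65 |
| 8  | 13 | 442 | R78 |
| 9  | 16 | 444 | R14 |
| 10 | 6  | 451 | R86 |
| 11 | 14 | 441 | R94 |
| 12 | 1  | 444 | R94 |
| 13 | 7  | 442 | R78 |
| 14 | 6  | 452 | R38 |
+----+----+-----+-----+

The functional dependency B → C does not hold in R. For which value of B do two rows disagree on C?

B=447: row 1 → C = R78 ✓
B=442: rows 2, 8, 13 → C = R78, R78, R78 ✓
B=441: rows 3, 6, 11 → C = R94, R94, R94 ✓
B=451: rows 4, 10 → C = R86, R86 ✓
B=449: row 5 → C = R14 ✓
B=435: row 7 → C = R65 ✓
B=444: rows 9, 12 → C takes values {R14, R94} — violation
B=452: row 14 → C = R38 ✓
The only B value with inconsistent C is B=444.

444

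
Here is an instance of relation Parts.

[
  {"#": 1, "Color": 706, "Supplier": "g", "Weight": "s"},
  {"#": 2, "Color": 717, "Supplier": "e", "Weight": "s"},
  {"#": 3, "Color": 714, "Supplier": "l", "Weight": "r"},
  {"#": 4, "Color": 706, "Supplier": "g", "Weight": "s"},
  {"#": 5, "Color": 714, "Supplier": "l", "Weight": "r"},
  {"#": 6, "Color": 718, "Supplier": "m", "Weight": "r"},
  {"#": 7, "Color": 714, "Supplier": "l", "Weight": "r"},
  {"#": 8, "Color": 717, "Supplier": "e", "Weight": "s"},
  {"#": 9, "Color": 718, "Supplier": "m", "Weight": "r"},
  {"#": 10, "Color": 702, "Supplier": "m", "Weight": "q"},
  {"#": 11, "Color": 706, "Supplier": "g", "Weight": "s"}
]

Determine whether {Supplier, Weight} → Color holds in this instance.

Yes

(Supplier=g, Weight=s): rows 1, 4, 11 → Color = 706, 706, 706 ✓
(Supplier=e, Weight=s): rows 2, 8 → Color = 717, 717 ✓
(Supplier=l, Weight=r): rows 3, 5, 7 → Color = 714, 714, 714 ✓
(Supplier=m, Weight=r): rows 6, 9 → Color = 718, 718 ✓
(Supplier=m, Weight=q): row 10 → Color = 702 ✓
Every {Supplier, Weight} value is associated with a single Color value, so {Supplier, Weight} → Color holds.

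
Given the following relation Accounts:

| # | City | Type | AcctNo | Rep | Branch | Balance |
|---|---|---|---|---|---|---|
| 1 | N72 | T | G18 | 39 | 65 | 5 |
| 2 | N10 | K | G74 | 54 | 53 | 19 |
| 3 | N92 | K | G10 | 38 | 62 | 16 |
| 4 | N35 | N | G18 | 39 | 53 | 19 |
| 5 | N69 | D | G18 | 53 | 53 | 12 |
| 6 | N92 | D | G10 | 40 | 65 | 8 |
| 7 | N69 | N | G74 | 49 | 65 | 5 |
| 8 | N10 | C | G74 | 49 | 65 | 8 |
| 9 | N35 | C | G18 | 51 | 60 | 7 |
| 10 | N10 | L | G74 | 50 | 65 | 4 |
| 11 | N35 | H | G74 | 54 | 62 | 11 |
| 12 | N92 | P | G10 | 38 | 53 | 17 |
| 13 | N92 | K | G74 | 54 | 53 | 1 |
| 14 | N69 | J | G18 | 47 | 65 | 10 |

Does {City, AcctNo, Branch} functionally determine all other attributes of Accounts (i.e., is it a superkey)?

Rows 8 and 10 have the same {City, AcctNo, Branch} value (City=N10, AcctNo=G74, Branch=65) but are distinct tuples, so {City, AcctNo, Branch} does not determine every attribute — not a superkey.

No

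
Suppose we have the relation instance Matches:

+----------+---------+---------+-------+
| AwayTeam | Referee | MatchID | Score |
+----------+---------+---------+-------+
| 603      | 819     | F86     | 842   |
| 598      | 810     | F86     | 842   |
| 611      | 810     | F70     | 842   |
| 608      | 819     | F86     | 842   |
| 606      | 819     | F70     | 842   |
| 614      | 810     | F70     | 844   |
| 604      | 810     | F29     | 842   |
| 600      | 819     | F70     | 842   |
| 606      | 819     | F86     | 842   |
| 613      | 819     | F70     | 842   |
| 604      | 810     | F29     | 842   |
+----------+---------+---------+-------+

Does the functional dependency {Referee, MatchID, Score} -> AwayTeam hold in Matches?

No

(Referee=819, MatchID=F86, Score=842): 3 rows → AwayTeam takes values {603, 608, 606} — violation
(Referee=810, MatchID=F86, Score=842): 1 row → AwayTeam = 598 ✓
(Referee=810, MatchID=F70, Score=842): 1 row → AwayTeam = 611 ✓
(Referee=819, MatchID=F70, Score=842): 3 rows → AwayTeam takes values {606, 600, 613} — violation
(Referee=810, MatchID=F70, Score=844): 1 row → AwayTeam = 614 ✓
(Referee=810, MatchID=F29, Score=842): 2 rows → AwayTeam = 604, 604 ✓
Two rows agree on {Referee, MatchID, Score} but differ on AwayTeam, so {Referee, MatchID, Score} -> AwayTeam does not hold.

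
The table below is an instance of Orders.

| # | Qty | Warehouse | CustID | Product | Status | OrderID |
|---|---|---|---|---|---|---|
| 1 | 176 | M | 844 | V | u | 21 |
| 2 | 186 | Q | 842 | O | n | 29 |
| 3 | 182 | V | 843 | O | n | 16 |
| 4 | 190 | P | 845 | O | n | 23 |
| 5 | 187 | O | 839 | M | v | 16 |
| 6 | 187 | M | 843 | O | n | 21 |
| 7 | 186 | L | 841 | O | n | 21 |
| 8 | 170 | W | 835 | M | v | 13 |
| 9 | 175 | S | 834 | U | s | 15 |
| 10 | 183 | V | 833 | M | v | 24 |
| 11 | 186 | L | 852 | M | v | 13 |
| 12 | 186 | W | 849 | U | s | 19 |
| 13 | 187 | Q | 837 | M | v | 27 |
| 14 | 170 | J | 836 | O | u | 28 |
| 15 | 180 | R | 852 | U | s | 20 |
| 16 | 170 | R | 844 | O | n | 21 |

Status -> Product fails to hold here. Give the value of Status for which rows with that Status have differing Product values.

u

Status=u: rows 1, 14 → Product takes values {V, O} — violation
Status=n: rows 2, 3, 4, 6, 7, 16 → Product = O, O, O, O, O, O ✓
Status=v: rows 5, 8, 10, 11, 13 → Product = M, M, M, M, M ✓
Status=s: rows 9, 12, 15 → Product = U, U, U ✓
The only Status value with inconsistent Product is Status=u.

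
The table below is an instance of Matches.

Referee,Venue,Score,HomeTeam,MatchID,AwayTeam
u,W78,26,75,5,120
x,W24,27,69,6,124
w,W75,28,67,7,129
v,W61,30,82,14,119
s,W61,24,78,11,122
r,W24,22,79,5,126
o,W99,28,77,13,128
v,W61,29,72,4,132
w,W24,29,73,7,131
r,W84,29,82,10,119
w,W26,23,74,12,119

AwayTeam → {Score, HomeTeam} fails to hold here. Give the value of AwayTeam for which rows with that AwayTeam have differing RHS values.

AwayTeam=120: 1 row → {Score,HomeTeam} = (26, 75) ✓
AwayTeam=124: 1 row → {Score,HomeTeam} = (27, 69) ✓
AwayTeam=129: 1 row → {Score,HomeTeam} = (28, 67) ✓
AwayTeam=119: 3 rows → {Score,HomeTeam} takes values {(30, 82), (29, 82), (23, 74)} — violation
AwayTeam=122: 1 row → {Score,HomeTeam} = (24, 78) ✓
AwayTeam=126: 1 row → {Score,HomeTeam} = (22, 79) ✓
AwayTeam=128: 1 row → {Score,HomeTeam} = (28, 77) ✓
AwayTeam=132: 1 row → {Score,HomeTeam} = (29, 72) ✓
AwayTeam=131: 1 row → {Score,HomeTeam} = (29, 73) ✓
The only AwayTeam value with inconsistent RHS is AwayTeam=119.

119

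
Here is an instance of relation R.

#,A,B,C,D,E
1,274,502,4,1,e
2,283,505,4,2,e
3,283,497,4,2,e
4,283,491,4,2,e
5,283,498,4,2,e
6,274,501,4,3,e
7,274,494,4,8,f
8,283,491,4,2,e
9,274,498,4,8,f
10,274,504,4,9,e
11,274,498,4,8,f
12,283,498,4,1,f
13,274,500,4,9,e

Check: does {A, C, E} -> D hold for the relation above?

No

(A=274, C=4, E=e): rows 1, 6, 10, 13 → D takes values {1, 3, 9} — violation
(A=283, C=4, E=e): rows 2, 3, 4, 5, 8 → D = 2, 2, 2, 2, 2 ✓
(A=274, C=4, E=f): rows 7, 9, 11 → D = 8, 8, 8 ✓
(A=283, C=4, E=f): row 12 → D = 1 ✓
Two rows agree on {A, C, E} but differ on D, so {A, C, E} -> D does not hold.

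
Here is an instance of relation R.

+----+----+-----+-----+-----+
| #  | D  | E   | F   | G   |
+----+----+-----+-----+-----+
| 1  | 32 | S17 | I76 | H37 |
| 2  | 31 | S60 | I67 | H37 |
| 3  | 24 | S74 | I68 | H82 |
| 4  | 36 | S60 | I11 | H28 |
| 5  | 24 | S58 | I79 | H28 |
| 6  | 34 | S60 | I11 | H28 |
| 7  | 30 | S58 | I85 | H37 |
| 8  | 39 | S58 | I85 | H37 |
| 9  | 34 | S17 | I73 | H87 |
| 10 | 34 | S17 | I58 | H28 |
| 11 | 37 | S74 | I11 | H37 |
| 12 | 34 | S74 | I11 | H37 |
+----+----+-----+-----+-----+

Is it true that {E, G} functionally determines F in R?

Yes

(E=S17, G=H37): row 1 → F = I76 ✓
(E=S60, G=H37): row 2 → F = I67 ✓
(E=S74, G=H82): row 3 → F = I68 ✓
(E=S60, G=H28): rows 4, 6 → F = I11, I11 ✓
(E=S58, G=H28): row 5 → F = I79 ✓
(E=S58, G=H37): rows 7, 8 → F = I85, I85 ✓
(E=S17, G=H87): row 9 → F = I73 ✓
(E=S17, G=H28): row 10 → F = I58 ✓
(E=S74, G=H37): rows 11, 12 → F = I11, I11 ✓
Every {E, G} value is associated with a single F value, so {E, G} → F holds.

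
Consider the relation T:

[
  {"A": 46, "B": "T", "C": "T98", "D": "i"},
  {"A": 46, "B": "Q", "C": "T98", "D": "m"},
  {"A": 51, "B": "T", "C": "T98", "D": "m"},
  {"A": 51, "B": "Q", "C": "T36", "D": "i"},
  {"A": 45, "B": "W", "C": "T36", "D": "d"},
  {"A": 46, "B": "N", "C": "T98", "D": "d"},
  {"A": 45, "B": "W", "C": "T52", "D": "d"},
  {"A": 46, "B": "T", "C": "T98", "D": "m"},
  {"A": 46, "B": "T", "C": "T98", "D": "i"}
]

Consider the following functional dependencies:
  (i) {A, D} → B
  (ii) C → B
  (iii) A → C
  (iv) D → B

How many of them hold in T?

(i) {A, D} → B: (A=46, D=m): 2 rows → B takes values {Q, T} — violation — fails.
(ii) C → B: C=T98: 6 rows → B takes values {T, Q, N} — violation; C=T36: 2 rows → B takes values {Q, W} — violation — fails.
(iii) A → C: A=51: 2 rows → C takes values {T98, T36} — violation; A=45: 2 rows → C takes values {T36, T52} — violation — fails.
(iv) D → B: D=i: 3 rows → B takes values {T, Q} — violation; D=m: 3 rows → B takes values {Q, T} — violation; D=d: 3 rows → B takes values {W, N} — violation — fails.
None of the 4 dependencies hold.

0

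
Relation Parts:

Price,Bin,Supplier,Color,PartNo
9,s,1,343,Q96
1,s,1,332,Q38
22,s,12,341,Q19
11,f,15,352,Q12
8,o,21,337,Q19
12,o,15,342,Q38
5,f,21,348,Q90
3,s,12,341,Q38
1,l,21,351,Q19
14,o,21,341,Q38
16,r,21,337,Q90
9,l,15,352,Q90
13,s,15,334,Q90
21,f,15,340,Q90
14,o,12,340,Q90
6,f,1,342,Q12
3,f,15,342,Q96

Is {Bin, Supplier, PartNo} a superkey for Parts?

All 17 rows have distinct {Bin, Supplier, PartNo} values, so {Bin, Supplier, PartNo} → (all attributes) holds and {Bin, Supplier, PartNo} is a superkey.

Yes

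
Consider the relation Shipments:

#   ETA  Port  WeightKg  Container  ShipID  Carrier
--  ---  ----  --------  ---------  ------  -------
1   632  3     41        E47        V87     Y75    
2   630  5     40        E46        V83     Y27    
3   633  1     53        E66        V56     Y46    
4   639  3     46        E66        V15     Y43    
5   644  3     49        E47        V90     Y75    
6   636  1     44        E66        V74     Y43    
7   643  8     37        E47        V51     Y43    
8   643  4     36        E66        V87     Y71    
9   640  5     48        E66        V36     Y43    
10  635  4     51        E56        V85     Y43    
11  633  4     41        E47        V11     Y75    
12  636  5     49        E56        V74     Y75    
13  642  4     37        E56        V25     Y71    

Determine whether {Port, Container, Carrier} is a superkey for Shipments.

No

Rows 1 and 5 have the same {Port, Container, Carrier} value (Port=3, Container=E47, Carrier=Y75) but are distinct tuples, so {Port, Container, Carrier} does not determine every attribute — not a superkey.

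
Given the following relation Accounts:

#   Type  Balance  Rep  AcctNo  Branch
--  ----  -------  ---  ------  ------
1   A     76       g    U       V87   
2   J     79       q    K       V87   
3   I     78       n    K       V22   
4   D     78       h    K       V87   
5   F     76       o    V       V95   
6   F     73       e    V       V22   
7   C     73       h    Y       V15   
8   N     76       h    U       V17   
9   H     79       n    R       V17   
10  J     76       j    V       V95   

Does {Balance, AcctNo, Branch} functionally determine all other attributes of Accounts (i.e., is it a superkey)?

Rows 5 and 10 have the same {Balance, AcctNo, Branch} value (Balance=76, AcctNo=V, Branch=V95) but are distinct tuples, so {Balance, AcctNo, Branch} does not determine every attribute — not a superkey.

No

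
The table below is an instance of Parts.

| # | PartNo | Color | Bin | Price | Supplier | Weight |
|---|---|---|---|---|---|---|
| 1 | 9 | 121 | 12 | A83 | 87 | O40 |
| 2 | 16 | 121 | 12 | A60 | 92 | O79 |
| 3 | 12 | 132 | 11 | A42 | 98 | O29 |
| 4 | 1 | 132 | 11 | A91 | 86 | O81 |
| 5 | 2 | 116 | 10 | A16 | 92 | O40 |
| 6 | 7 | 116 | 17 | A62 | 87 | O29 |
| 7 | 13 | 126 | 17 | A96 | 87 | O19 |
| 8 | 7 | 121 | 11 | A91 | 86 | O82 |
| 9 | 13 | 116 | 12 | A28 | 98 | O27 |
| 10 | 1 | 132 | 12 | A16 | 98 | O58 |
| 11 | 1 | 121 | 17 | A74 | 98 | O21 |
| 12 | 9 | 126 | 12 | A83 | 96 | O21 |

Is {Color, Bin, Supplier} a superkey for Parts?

All 12 rows have distinct {Color, Bin, Supplier} values, so {Color, Bin, Supplier} → (all attributes) holds and {Color, Bin, Supplier} is a superkey.

Yes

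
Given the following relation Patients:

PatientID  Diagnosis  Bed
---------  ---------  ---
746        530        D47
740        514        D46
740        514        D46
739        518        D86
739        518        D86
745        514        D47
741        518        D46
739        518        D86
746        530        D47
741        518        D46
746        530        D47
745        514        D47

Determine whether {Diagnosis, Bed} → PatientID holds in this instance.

Yes

(Diagnosis=530, Bed=D47): 3 rows → PatientID = 746, 746, 746 ✓
(Diagnosis=514, Bed=D46): 2 rows → PatientID = 740, 740 ✓
(Diagnosis=518, Bed=D86): 3 rows → PatientID = 739, 739, 739 ✓
(Diagnosis=514, Bed=D47): 2 rows → PatientID = 745, 745 ✓
(Diagnosis=518, Bed=D46): 2 rows → PatientID = 741, 741 ✓
Every {Diagnosis, Bed} value is associated with a single PatientID value, so {Diagnosis, Bed} → PatientID holds.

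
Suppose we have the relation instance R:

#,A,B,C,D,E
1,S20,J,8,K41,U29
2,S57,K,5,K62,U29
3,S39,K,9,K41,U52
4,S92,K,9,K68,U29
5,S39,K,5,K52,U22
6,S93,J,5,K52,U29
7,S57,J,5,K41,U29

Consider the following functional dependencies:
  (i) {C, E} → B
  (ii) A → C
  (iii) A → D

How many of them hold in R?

(i) {C, E} → B: (C=5, E=U29): rows 2, 6, 7 → B takes values {K, J} — violation — fails.
(ii) A → C: A=S39: rows 3, 5 → C takes values {9, 5} — violation — fails.
(iii) A → D: A=S57: rows 2, 7 → D takes values {K62, K41} — violation; A=S39: rows 3, 5 → D takes values {K41, K52} — violation — fails.
None of the 3 dependencies hold.

0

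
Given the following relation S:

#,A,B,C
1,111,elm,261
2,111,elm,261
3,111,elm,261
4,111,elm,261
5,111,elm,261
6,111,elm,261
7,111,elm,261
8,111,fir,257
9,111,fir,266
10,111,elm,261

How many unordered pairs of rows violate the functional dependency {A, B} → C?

1

(A=111, B=elm): all 8 rows agree on C — 0 pairs.
(A=111, B=fir): violating pairs (8,9) — 1 pair.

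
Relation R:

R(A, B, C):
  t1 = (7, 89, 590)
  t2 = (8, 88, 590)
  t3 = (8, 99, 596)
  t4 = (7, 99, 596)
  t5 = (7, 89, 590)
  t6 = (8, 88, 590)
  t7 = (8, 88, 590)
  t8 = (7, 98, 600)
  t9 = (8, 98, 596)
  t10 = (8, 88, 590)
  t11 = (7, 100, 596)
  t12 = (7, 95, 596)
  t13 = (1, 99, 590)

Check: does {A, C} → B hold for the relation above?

No

(A=7, C=590): rows 1, 5 → B = 89, 89 ✓
(A=8, C=590): rows 2, 6, 7, 10 → B = 88, 88, 88, 88 ✓
(A=8, C=596): rows 3, 9 → B takes values {99, 98} — violation
(A=7, C=596): rows 4, 11, 12 → B takes values {99, 100, 95} — violation
(A=7, C=600): row 8 → B = 98 ✓
(A=1, C=590): row 13 → B = 99 ✓
Two rows agree on {A, C} but differ on B, so {A, C} → B does not hold.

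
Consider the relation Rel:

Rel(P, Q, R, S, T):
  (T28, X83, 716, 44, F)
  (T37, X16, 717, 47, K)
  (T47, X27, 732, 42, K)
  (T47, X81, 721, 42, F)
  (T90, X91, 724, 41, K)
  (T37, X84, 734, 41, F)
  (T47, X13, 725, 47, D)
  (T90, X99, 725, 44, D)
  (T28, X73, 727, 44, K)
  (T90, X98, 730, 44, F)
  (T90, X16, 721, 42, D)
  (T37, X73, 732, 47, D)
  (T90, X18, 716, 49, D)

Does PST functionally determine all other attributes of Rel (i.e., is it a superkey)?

Yes

All 13 rows have distinct PST values, so PST → (all attributes) holds and PST is a superkey.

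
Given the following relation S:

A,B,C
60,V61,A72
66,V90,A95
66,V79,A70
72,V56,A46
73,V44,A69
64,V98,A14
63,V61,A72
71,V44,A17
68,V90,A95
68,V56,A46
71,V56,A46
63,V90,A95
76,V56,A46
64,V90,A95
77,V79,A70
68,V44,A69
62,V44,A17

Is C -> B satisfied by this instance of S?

C=A72: 2 rows → B = V61, V61 ✓
C=A95: 4 rows → B = V90, V90, V90, V90 ✓
C=A70: 2 rows → B = V79, V79 ✓
C=A46: 4 rows → B = V56, V56, V56, V56 ✓
C=A69: 2 rows → B = V44, V44 ✓
C=A14: 1 row → B = V98 ✓
C=A17: 2 rows → B = V44, V44 ✓
Every C value is associated with a single B value, so C -> B holds.

Yes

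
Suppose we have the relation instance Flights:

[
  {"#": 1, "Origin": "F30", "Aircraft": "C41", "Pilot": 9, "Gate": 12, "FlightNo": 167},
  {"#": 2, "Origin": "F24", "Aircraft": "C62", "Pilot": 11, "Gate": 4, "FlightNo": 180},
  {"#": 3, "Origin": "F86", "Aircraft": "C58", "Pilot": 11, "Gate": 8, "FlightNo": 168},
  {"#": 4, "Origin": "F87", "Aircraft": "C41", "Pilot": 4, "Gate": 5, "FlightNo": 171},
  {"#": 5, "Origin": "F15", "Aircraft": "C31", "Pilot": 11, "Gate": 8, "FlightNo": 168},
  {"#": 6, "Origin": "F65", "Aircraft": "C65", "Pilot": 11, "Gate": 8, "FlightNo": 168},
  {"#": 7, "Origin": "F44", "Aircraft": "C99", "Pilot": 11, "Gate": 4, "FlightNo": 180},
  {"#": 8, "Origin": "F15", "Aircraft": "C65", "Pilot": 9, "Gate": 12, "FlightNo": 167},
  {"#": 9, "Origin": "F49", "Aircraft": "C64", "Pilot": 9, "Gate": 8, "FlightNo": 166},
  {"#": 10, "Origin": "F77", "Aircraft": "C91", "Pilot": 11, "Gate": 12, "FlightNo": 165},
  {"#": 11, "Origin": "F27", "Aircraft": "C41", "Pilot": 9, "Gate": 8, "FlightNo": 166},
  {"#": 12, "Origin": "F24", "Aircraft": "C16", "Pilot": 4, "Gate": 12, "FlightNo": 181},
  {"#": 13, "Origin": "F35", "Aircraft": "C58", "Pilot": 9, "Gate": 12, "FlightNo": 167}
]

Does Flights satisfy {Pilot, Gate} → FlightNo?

(Pilot=9, Gate=12): rows 1, 8, 13 → FlightNo = 167, 167, 167 ✓
(Pilot=11, Gate=4): rows 2, 7 → FlightNo = 180, 180 ✓
(Pilot=11, Gate=8): rows 3, 5, 6 → FlightNo = 168, 168, 168 ✓
(Pilot=4, Gate=5): row 4 → FlightNo = 171 ✓
(Pilot=9, Gate=8): rows 9, 11 → FlightNo = 166, 166 ✓
(Pilot=11, Gate=12): row 10 → FlightNo = 165 ✓
(Pilot=4, Gate=12): row 12 → FlightNo = 181 ✓
Every {Pilot, Gate} value is associated with a single FlightNo value, so {Pilot, Gate} → FlightNo holds.

Yes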